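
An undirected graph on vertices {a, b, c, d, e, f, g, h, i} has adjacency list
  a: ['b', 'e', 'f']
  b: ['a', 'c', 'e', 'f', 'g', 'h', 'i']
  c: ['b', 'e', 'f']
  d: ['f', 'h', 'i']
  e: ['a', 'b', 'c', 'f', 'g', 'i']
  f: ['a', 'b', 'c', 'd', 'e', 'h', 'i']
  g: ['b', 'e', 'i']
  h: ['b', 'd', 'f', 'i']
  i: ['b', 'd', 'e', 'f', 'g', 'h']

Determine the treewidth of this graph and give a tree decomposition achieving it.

Every bag has size at most 4, so the width is 4 − 1 = 3 and tw(G) ≤ 3. Conversely, {b, e, g, i} is a clique of size 4, and the vertices of any clique must share a bag in every tree decomposition; so some bag has ≥ 4 vertices and tw(G) ≥ 3. Therefore the treewidth is 3.

Treewidth 3.
Bags: B1 = {d, f, h, i}  B2 = {b, f, h, i}  B3 = {b, e, f, i}  B4 = {b, c, e, f}  B5 = {b, e, g, i}  B6 = {a, b, e, f}
Tree: B1–B2, B2–B3, B3–B4, B3–B5, B4–B6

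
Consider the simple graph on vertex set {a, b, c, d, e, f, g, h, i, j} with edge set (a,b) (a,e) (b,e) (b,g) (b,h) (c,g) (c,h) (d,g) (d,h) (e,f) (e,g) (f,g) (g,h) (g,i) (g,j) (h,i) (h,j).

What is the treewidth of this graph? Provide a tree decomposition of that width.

Every bag has size at most 3, so the width is 3 − 1 = 2 and tw(G) ≤ 2. On the other hand G contains the 3-clique {e, f, g}. A clique must lie in a single bag of any decomposition, so no decomposition can have width below 2. Hence tw(G) = 2 exactly.

Treewidth 2.
One such decomposition:
Bags: B1 = {b, e, g}  B2 = {b, g, h}  B3 = {g, h, i}  B4 = {e, f, g}  B5 = {c, g, h}  B6 = {d, g, h}  B7 = {a, b, e}  B8 = {g, h, j}
Tree: B1–B2, B2–B3, B1–B4, B2–B5, B2–B6, B1–B7, B5–B8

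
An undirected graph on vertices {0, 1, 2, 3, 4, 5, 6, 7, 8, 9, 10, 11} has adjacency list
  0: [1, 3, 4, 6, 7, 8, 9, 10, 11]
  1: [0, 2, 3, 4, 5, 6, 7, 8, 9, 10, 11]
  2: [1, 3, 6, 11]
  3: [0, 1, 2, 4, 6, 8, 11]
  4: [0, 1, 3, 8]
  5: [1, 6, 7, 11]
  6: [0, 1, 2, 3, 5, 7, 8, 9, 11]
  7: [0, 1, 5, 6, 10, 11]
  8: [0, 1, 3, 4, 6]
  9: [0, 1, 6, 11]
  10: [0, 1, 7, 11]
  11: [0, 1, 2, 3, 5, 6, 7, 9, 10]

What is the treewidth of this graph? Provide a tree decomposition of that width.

Each bag holds 5 vertices, so the decomposition has width 4, which upper-bounds the treewidth. For the lower bound, the 5 vertices {0, 1, 7, 10, 11} are pairwise adjacent, and any tree decomposition puts a clique entirely inside one bag — forcing width ≥ 4. Hence tw(G) = 4 exactly.

Treewidth 4.
One optimal decomposition is:
Bags: B1 = {0, 1, 6, 7, 11}  B2 = {1, 5, 6, 7, 11}  B3 = {0, 1, 6, 9, 11}  B4 = {0, 1, 3, 6, 11}  B5 = {0, 1, 7, 10, 11}  B6 = {0, 1, 3, 6, 8}  B7 = {1, 2, 3, 6, 11}  B8 = {0, 1, 3, 4, 8}
Tree: B1–B2, B1–B3, B1–B4, B1–B5, B4–B6, B4–B7, B6–B8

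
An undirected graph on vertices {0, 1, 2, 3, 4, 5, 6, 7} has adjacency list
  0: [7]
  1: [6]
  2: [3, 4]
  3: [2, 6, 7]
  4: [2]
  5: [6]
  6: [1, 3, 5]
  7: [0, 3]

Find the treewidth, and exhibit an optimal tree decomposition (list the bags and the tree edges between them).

The largest bag has 2 vertices, giving width 1; this decomposition certifies tw(G) ≤ 1. G has an edge, so its treewidth is at least 1. The upper and lower bounds meet at 1, so that is the treewidth.

Treewidth 1.
One optimal decomposition is:
Bags: B1 = {0, 7}  B2 = {3, 7}  B3 = {3, 6}  B4 = {2, 3}  B5 = {2, 4}  B6 = {5, 6}  B7 = {1, 6}
Tree: B1–B2, B2–B3, B3–B4, B4–B5, B3–B6, B6–B7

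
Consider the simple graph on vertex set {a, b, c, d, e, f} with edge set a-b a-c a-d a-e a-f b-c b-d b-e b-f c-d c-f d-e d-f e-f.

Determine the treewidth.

4

A width-4 tree decomposition is:
Bags: B1 = {a, b, c, d, f}  B2 = {a, b, d, e, f}
Tree: B1–B2
Each bag holds 5 vertices, so the decomposition has width 4, which upper-bounds the treewidth. For the lower bound, the 5 vertices {a, b, d, e, f} are pairwise adjacent, and any tree decomposition puts a clique entirely inside one bag — forcing width ≥ 4. The upper and lower bounds meet at 4, so that is the treewidth.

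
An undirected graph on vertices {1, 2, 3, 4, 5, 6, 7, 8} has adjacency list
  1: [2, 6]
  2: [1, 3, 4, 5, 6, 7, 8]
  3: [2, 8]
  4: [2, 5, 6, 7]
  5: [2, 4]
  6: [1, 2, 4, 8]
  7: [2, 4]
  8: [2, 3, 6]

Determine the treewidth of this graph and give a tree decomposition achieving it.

Treewidth 2.
Bags: B1 = {2, 4, 7}  B2 = {2, 4, 6}  B3 = {2, 6, 8}  B4 = {1, 2, 6}  B5 = {2, 4, 5}  B6 = {2, 3, 8}
Tree: B1–B2, B2–B3, B3–B4, B2–B5, B3–B6

Every bag has size at most 3, so the width is 3 − 1 = 2 and tw(G) ≤ 2. Conversely, {2, 3, 8} is a clique of size 3, and the vertices of any clique must share a bag in every tree decomposition; so some bag has ≥ 3 vertices and tw(G) ≥ 2. The upper and lower bounds meet at 2, so that is the treewidth.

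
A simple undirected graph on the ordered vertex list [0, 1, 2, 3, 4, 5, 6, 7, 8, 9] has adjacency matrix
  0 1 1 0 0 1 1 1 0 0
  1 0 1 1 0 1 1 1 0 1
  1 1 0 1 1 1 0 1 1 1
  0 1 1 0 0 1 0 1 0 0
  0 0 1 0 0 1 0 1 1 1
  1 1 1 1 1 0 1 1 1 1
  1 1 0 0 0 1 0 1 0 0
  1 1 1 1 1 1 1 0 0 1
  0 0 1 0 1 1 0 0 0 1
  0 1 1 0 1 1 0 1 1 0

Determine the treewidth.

A width-4 tree decomposition is:
Bags: B1 = {1, 2, 5, 7, 9}  B2 = {2, 4, 5, 7, 9}  B3 = {1, 2, 3, 5, 7}  B4 = {0, 1, 2, 5, 7}  B5 = {2, 4, 5, 8, 9}  B6 = {0, 1, 5, 6, 7}
Tree: B1–B2, B1–B3, B3–B4, B2–B5, B4–B6
Every bag has size at most 5, so the width is 5 − 1 = 4 and tw(G) ≤ 4. Conversely, {2, 4, 5, 8, 9} is a clique of size 5, and the vertices of any clique must share a bag in every tree decomposition; so some bag has ≥ 5 vertices and tw(G) ≥ 4. Combining the bounds, tw(G) = 4.

4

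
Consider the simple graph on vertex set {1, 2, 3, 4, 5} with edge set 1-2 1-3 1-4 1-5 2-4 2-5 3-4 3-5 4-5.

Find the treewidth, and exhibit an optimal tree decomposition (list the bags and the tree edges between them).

Treewidth 3.
One such decomposition:
Bags: B1 = {1, 2, 4, 5}  B2 = {1, 3, 4, 5}
Tree: B1–B2

The largest bag has 4 vertices, giving width 3; this decomposition certifies tw(G) ≤ 3. For the lower bound, the 4 vertices {1, 2, 4, 5} are pairwise adjacent, and any tree decomposition puts a clique entirely inside one bag — forcing width ≥ 3. Hence tw(G) = 3 exactly.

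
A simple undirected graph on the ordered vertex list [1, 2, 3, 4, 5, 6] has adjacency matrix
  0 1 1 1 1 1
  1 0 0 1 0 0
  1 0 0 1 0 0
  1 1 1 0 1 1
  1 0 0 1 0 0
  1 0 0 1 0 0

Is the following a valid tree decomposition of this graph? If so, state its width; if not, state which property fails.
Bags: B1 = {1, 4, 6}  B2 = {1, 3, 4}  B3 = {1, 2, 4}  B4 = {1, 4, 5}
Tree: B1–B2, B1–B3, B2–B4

Checking the three conditions: (i) the bags cover all of {1, 2, 3, 4, 5, 6}; (ii) for each edge, some bag contains both endpoints; (iii) the bags containing any fixed vertex form a subtree. All hold, so the decomposition is valid with width 3 − 1 = 2.

Yes; width 2.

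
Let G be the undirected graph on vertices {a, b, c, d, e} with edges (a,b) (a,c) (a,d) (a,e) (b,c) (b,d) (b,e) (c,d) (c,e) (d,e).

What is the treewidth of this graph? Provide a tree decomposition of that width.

With just one bag of size 5, the width is 5 − 1 = 4, so tw(G) ≤ 4. Conversely, {a, b, c, d, e} is a clique of size 5, and the vertices of any clique must share a bag in every tree decomposition; so some bag has ≥ 5 vertices and tw(G) ≥ 4. Combining the bounds, tw(G) = 4.

Treewidth 4.
Bags: B1 = {a, b, c, d, e}
Tree: (single bag)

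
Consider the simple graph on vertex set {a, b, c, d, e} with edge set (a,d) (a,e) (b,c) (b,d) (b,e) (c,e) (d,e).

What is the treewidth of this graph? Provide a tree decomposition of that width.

Every bag has size at most 3, so the width is 3 − 1 = 2 and tw(G) ≤ 2. On the other hand G contains the 3-clique {a, d, e}. A clique must lie in a single bag of any decomposition, so no decomposition can have width below 2. The upper and lower bounds meet at 2, so that is the treewidth.

Treewidth 2.
One optimal decomposition is:
Bags: B1 = {b, c, e}  B2 = {b, d, e}  B3 = {a, d, e}
Tree: B1–B2, B2–B3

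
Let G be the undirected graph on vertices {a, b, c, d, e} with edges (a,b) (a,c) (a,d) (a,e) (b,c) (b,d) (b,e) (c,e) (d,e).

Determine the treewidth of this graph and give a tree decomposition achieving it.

The largest bag has 4 vertices, giving width 3; this decomposition certifies tw(G) ≤ 3. On the other hand G contains the 4-clique {a, b, d, e}. A clique must lie in a single bag of any decomposition, so no decomposition can have width below 3. Hence tw(G) = 3 exactly.

Treewidth 3.
One such decomposition:
Bags: B1 = {a, b, d, e}  B2 = {a, b, c, e}
Tree: B1–B2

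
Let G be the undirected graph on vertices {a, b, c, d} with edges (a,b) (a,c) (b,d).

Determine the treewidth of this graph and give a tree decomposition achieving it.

Each bag holds 2 vertices, so the decomposition has width 1, which upper-bounds the treewidth. Since G has at least one edge (e.g. c–a), it is not an edgeless graph, so tw(G) ≥ 1. Hence tw(G) = 1 exactly.

Treewidth 1.
One optimal decomposition is:
Bags: B1 = {a, c}  B2 = {a, b}  B3 = {b, d}
Tree: B1–B2, B2–B3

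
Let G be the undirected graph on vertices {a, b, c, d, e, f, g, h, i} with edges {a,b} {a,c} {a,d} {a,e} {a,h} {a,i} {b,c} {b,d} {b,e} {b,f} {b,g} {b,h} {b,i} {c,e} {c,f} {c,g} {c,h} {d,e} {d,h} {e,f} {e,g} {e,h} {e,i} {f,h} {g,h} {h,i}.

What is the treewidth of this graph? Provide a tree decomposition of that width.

Treewidth 4.
One optimal decomposition is:
Bags: B1 = {a, b, d, e, h}  B2 = {a, b, c, e, h}  B3 = {b, c, e, g, h}  B4 = {b, c, e, f, h}  B5 = {a, b, e, h, i}
Tree: B1–B2, B2–B3, B2–B4, B2–B5

The largest bag has 5 vertices, giving width 4; this decomposition certifies tw(G) ≤ 4. Conversely, {a, b, d, e, h} is a clique of size 5, and the vertices of any clique must share a bag in every tree decomposition; so some bag has ≥ 5 vertices and tw(G) ≥ 4. Combining the bounds, tw(G) = 4.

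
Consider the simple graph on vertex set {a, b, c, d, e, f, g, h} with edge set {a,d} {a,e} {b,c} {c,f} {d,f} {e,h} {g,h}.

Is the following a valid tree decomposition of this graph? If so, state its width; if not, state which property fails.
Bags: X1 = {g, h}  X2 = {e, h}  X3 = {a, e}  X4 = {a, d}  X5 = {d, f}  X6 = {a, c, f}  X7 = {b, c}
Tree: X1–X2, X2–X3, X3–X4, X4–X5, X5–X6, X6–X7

A tree decomposition must satisfy three properties: every vertex lies in some bag; for every edge, both endpoints lie together in some bag; and for every vertex, the bags containing it form a connected subtree. Here bags containing vertex a are not connected in the tree, so the decomposition is invalid.

No — bags containing vertex a are not connected in the tree.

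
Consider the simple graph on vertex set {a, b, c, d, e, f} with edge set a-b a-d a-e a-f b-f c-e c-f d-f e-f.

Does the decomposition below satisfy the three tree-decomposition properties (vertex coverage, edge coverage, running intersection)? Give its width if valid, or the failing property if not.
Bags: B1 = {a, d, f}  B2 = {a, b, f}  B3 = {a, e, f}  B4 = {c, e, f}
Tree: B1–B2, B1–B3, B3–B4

Yes; width 2.

Checking the three conditions: (i) the bags cover all of {a, b, c, d, e, f}; (ii) for each edge, some bag contains both endpoints; (iii) the bags containing any fixed vertex form a subtree. All hold, so the decomposition is valid with width 3 − 1 = 2.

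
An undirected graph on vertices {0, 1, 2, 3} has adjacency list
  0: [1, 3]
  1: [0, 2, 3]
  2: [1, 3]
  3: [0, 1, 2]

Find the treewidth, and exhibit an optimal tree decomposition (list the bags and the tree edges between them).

Treewidth 2.
One such decomposition:
Bags: B1 = {1, 2, 3}  B2 = {0, 1, 3}
Tree: B1–B2

The largest bag has 3 vertices, giving width 2; this decomposition certifies tw(G) ≤ 2. Conversely, {0, 1, 3} is a clique of size 3, and the vertices of any clique must share a bag in every tree decomposition; so some bag has ≥ 3 vertices and tw(G) ≥ 2. Hence tw(G) = 2 exactly.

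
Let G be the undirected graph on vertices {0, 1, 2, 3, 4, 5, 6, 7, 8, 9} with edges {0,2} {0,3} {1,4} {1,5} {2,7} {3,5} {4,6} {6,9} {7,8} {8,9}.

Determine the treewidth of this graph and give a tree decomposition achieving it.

The largest bag has 3 vertices, giving width 2; this decomposition certifies tw(G) ≤ 2. Since 0–3–5–1–4–6–9–8–7–2–0 is a cycle in G, G is not acyclic. Forests are exactly the graphs of treewidth ≤ 1, so tw(G) ≥ 2. Therefore the treewidth is 2.

Treewidth 2.
One optimal decomposition is:
Bags: B1 = {0, 3, 5}  B2 = {0, 1, 5}  B3 = {0, 1, 4}  B4 = {0, 4, 6}  B5 = {0, 6, 9}  B6 = {0, 8, 9}  B7 = {0, 7, 8}  B8 = {0, 2, 7}
Tree: B1–B2, B2–B3, B3–B4, B4–B5, B5–B6, B6–B7, B7–B8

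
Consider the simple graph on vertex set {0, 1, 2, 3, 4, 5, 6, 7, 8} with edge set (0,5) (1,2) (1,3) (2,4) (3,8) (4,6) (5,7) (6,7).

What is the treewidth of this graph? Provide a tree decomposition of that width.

Every bag has size at most 2, so the width is 2 − 1 = 1 and tw(G) ≤ 1. Since G has at least one edge (e.g. 8–3), it is not an edgeless graph, so tw(G) ≥ 1. Therefore the treewidth is 1.

Treewidth 1.
Bags: B1 = {3, 8}  B2 = {1, 3}  B3 = {1, 2}  B4 = {2, 4}  B5 = {4, 6}  B6 = {6, 7}  B7 = {5, 7}  B8 = {0, 5}
Tree: B1–B2, B2–B3, B3–B4, B4–B5, B5–B6, B6–B7, B7–B8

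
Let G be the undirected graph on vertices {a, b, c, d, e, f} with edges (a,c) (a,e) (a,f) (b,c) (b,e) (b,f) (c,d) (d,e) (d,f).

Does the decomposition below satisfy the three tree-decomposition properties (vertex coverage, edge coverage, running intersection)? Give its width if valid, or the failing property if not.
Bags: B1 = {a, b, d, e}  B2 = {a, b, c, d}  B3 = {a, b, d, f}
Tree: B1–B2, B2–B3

Vertex coverage: the bags together contain {a, b, c, d, e, f}, the full vertex set. Edge coverage: each edge of G has both endpoints in at least one bag. Running intersection: for every vertex, the bags containing it form a connected subtree. All three properties hold, so this is a valid tree decomposition of width max|bag| − 1 = 3, and hence tw(G) ≤ 3.

Yes; width 3.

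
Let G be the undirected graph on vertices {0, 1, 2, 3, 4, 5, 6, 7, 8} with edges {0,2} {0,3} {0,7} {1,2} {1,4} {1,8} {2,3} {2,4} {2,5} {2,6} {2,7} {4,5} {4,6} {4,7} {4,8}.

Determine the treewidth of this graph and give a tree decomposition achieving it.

Each bag holds 3 vertices, so the decomposition has width 2, which upper-bounds the treewidth. For the lower bound, the 3 vertices {1, 4, 8} are pairwise adjacent, and any tree decomposition puts a clique entirely inside one bag — forcing width ≥ 2. The upper and lower bounds meet at 2, so that is the treewidth.

Treewidth 2.
Bags: B1 = {2, 4, 7}  B2 = {0, 2, 7}  B3 = {1, 2, 4}  B4 = {2, 4, 6}  B5 = {1, 4, 8}  B6 = {0, 2, 3}  B7 = {2, 4, 5}
Tree: B1–B2, B1–B3, B3–B4, B3–B5, B2–B6, B1–B7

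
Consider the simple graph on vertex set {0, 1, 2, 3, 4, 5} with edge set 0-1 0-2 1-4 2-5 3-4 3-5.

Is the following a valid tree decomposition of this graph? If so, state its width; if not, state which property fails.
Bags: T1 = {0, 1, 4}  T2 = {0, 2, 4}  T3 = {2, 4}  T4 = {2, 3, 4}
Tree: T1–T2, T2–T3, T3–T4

A tree decomposition must satisfy three properties: every vertex lies in some bag; for every edge, both endpoints lie together in some bag; and for every vertex, the bags containing it form a connected subtree. Here vertex 5 appears in no bag, so the decomposition is invalid.

No — vertex 5 appears in no bag.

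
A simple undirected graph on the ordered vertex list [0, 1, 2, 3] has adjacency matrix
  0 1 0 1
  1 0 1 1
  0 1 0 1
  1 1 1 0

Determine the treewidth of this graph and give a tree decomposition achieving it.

Treewidth 2.
Bags: B1 = {1, 2, 3}  B2 = {0, 1, 3}
Tree: B1–B2

Each bag holds 3 vertices, so the decomposition has width 2, which upper-bounds the treewidth. On the other hand G contains the 3-clique {0, 1, 3}. A clique must lie in a single bag of any decomposition, so no decomposition can have width below 2. Combining the bounds, tw(G) = 2.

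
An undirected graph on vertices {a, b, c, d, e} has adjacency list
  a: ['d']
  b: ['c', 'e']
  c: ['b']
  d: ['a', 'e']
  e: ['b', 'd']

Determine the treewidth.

A width-1 tree decomposition is:
Bags: B1 = {b, c}  B2 = {b, e}  B3 = {d, e}  B4 = {a, d}
Tree: B1–B2, B2–B3, B3–B4
The largest bag has 2 vertices, giving width 1; this decomposition certifies tw(G) ≤ 1. Since G has at least one edge (e.g. c–b), it is not an edgeless graph, so tw(G) ≥ 1. The upper and lower bounds meet at 1, so that is the treewidth.

1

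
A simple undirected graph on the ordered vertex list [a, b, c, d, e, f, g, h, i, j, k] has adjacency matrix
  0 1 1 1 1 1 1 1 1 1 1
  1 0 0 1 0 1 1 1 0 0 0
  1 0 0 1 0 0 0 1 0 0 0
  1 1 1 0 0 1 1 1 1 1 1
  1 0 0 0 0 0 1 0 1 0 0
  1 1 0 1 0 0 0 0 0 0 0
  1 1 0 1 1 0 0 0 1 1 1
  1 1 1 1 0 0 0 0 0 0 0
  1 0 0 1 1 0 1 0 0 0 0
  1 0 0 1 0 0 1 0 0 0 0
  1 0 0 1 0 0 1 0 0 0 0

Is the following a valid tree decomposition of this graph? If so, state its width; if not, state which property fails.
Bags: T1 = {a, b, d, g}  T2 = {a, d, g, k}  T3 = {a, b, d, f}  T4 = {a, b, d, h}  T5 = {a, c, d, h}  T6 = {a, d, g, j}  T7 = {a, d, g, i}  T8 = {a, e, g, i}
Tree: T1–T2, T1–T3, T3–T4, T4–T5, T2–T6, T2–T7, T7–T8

Vertex coverage: the bags together contain {a, b, c, d, e, f, g, h, i, j, k}, the full vertex set. Edge coverage: each edge of G has both endpoints in at least one bag. Running intersection: for every vertex, the bags containing it form a connected subtree. All three properties hold, so this is a valid tree decomposition of width max|bag| − 1 = 3, and hence tw(G) ≤ 3.

Yes; width 3.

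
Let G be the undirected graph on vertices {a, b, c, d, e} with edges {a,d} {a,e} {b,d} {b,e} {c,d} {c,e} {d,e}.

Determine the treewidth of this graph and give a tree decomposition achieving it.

Treewidth 2.
Bags: B1 = {c, d, e}  B2 = {b, d, e}  B3 = {a, d, e}
Tree: B1–B2, B1–B3

Each bag holds 3 vertices, so the decomposition has width 2, which upper-bounds the treewidth. On the other hand G contains the 3-clique {c, d, e}. A clique must lie in a single bag of any decomposition, so no decomposition can have width below 2. Combining the bounds, tw(G) = 2.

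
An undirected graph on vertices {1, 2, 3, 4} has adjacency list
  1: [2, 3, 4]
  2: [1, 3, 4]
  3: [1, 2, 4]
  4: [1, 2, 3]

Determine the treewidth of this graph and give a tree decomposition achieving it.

With just one bag of size 4, the width is 4 − 1 = 3, so tw(G) ≤ 3. Conversely, {1, 2, 3, 4} is a clique of size 4, and the vertices of any clique must share a bag in every tree decomposition; so some bag has ≥ 4 vertices and tw(G) ≥ 3. Hence tw(G) = 3 exactly.

Treewidth 3.
One such decomposition:
Bags: B1 = {1, 2, 3, 4}
Tree: (single bag)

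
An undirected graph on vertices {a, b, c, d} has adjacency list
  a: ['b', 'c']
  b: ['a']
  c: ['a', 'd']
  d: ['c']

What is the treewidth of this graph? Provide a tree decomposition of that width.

Every bag has size at most 2, so the width is 2 − 1 = 1 and tw(G) ≤ 1. Since G has at least one edge (e.g. b–a), it is not an edgeless graph, so tw(G) ≥ 1. Therefore the treewidth is 1.

Treewidth 1.
One such decomposition:
Bags: B1 = {a, b}  B2 = {a, c}  B3 = {c, d}
Tree: B1–B2, B2–B3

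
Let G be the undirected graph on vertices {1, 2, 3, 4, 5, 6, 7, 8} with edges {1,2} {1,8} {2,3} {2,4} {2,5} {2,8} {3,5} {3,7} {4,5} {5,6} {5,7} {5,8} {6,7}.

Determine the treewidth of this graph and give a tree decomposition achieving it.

Each bag holds 3 vertices, so the decomposition has width 2, which upper-bounds the treewidth. On the other hand G contains the 3-clique {1, 2, 8}. A clique must lie in a single bag of any decomposition, so no decomposition can have width below 2. Combining the bounds, tw(G) = 2.

Treewidth 2.
Bags: B1 = {2, 5, 8}  B2 = {2, 3, 5}  B3 = {2, 4, 5}  B4 = {3, 5, 7}  B5 = {5, 6, 7}  B6 = {1, 2, 8}
Tree: B1–B2, B1–B3, B2–B4, B4–B5, B1–B6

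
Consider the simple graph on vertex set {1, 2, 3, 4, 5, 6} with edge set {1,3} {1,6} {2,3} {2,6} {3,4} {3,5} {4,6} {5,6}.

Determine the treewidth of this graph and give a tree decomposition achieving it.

Treewidth 2.
Bags: B1 = {1, 3, 6}  B2 = {2, 3, 6}  B3 = {3, 5, 6}  B4 = {3, 4, 6}
Tree: B1–B2, B2–B3, B3–B4

Every bag has size at most 3, so the width is 3 − 1 = 2 and tw(G) ≤ 2. For the lower bound, G contains the cycle 1–3–2–6–1, so G is not a forest; only forests have treewidth ≤ 1, hence tw(G) ≥ 2. Therefore the treewidth is 2.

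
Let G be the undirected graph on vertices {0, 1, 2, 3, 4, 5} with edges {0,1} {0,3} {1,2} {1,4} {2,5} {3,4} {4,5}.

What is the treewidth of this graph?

2

A width-2 tree decomposition is:
Bags: B1 = {0, 3, 4}  B2 = {0, 1, 4}  B3 = {1, 4, 5}  B4 = {1, 2, 5}
Tree: B1–B2, B2–B3, B3–B4
Each bag holds 3 vertices, so the decomposition has width 2, which upper-bounds the treewidth. The edges 3–0–1–4–3 form a cycle, so G is not a tree and its treewidth is at least 2. Hence tw(G) = 2 exactly.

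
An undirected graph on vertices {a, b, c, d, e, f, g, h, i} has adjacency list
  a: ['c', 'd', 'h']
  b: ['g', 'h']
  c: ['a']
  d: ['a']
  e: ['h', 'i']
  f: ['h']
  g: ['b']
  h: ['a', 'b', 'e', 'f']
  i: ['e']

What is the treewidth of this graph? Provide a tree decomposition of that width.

Treewidth 1.
Bags: B1 = {a, h}  B2 = {b, h}  B3 = {e, h}  B4 = {a, c}  B5 = {f, h}  B6 = {b, g}  B7 = {e, i}  B8 = {a, d}
Tree: B1–B2, B1–B3, B1–B4, B2–B5, B2–B6, B3–B7, B1–B8

Each bag holds 2 vertices, so the decomposition has width 1, which upper-bounds the treewidth. Any graph with an edge has treewidth ≥ 1, and G has the edge a–h. Therefore the treewidth is 1.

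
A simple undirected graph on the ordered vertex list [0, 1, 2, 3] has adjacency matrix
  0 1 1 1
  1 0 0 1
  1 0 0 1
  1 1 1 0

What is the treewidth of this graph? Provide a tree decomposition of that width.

The largest bag has 3 vertices, giving width 2; this decomposition certifies tw(G) ≤ 2. For the lower bound, the 3 vertices {0, 1, 3} are pairwise adjacent, and any tree decomposition puts a clique entirely inside one bag — forcing width ≥ 2. The upper and lower bounds meet at 2, so that is the treewidth.

Treewidth 2.
One optimal decomposition is:
Bags: B1 = {0, 2, 3}  B2 = {0, 1, 3}
Tree: B1–B2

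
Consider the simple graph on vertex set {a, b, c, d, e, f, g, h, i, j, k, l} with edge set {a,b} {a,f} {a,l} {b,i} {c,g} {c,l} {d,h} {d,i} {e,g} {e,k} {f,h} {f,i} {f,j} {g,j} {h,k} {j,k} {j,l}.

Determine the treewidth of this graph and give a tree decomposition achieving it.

Treewidth 3.
Bags: B1 = {b, d, h, i}  B2 = {b, f, h, i}  B3 = {a, b, f, h}  B4 = {a, f, h, k}  B5 = {a, f, j, k}  B6 = {a, j, k, l}  B7 = {e, j, k, l}  B8 = {e, g, j, l}  B9 = {c, e, g, l}
Tree: B1–B2, B2–B3, B3–B4, B4–B5, B5–B6, B6–B7, B7–B8, B8–B9

The largest bag has 4 vertices, giving width 3; this decomposition certifies tw(G) ≤ 3. For the lower bound: the 4 vertex sets {b,d,i}, {h}, {f}, {a,j,k,l} are disjoint, each induces a connected subgraph, and every pair is joined by at least one edge of G. Contracting each set to a single vertex therefore yields K_{4} as a minor, and since treewidth is minor-monotone, tw(G) ≥ tw(K_{4}) = 3. Combining the bounds, tw(G) = 3.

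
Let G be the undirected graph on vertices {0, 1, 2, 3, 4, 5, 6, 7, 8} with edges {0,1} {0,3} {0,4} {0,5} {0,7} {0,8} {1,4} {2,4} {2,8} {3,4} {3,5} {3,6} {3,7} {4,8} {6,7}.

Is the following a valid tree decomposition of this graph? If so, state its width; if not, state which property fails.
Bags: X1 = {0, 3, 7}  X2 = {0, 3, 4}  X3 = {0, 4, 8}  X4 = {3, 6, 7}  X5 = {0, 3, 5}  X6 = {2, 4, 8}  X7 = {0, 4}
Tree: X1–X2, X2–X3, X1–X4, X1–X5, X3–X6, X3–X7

No — vertex 1 appears in no bag.

A tree decomposition must satisfy three properties: every vertex lies in some bag; for every edge, both endpoints lie together in some bag; and for every vertex, the bags containing it form a connected subtree. Here vertex 1 appears in no bag, so the decomposition is invalid.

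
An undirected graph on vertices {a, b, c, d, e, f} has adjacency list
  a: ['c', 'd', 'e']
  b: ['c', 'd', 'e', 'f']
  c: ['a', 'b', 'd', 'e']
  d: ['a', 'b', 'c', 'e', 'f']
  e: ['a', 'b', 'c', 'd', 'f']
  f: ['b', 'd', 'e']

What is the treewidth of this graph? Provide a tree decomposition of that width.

Each bag holds 4 vertices, so the decomposition has width 3, which upper-bounds the treewidth. Conversely, {a, c, d, e} is a clique of size 4, and the vertices of any clique must share a bag in every tree decomposition; so some bag has ≥ 4 vertices and tw(G) ≥ 3. The upper and lower bounds meet at 3, so that is the treewidth.

Treewidth 3.
Bags: B1 = {a, c, d, e}  B2 = {b, c, d, e}  B3 = {b, d, e, f}
Tree: B1–B2, B2–B3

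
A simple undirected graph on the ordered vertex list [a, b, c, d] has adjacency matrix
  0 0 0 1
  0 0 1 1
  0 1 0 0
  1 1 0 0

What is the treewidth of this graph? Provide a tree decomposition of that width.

Every bag has size at most 2, so the width is 2 − 1 = 1 and tw(G) ≤ 1. G has an edge, so its treewidth is at least 1. Hence tw(G) = 1 exactly.

Treewidth 1.
One such decomposition:
Bags: B1 = {b, c}  B2 = {b, d}  B3 = {a, d}
Tree: B1–B2, B2–B3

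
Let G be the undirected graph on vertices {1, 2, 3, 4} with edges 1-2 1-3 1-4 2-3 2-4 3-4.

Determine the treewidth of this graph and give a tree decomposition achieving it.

With just one bag of size 4, the width is 4 − 1 = 3, so tw(G) ≤ 3. Conversely, {1, 2, 3, 4} is a clique of size 4, and the vertices of any clique must share a bag in every tree decomposition; so some bag has ≥ 4 vertices and tw(G) ≥ 3. Combining the bounds, tw(G) = 3.

Treewidth 3.
Bags: B1 = {1, 2, 3, 4}
Tree: (single bag)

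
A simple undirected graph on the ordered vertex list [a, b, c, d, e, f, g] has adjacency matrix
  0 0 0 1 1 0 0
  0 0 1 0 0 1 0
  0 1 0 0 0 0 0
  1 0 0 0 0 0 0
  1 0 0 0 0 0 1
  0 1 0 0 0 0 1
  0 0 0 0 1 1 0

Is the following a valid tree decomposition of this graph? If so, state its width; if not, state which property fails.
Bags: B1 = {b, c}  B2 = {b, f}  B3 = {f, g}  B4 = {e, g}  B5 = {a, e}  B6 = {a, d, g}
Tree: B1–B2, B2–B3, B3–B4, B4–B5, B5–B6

No — bags containing vertex g are not connected in the tree.

A tree decomposition must satisfy three properties: every vertex lies in some bag; for every edge, both endpoints lie together in some bag; and for every vertex, the bags containing it form a connected subtree. Here bags containing vertex g are not connected in the tree, so the decomposition is invalid.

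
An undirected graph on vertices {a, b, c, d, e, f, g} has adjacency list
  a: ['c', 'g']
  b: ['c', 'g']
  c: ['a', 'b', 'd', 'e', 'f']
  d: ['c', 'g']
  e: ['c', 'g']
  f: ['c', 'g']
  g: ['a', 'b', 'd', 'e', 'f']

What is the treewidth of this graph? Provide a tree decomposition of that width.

Treewidth 2.
Bags: B1 = {c, e, g}  B2 = {b, c, g}  B3 = {a, c, g}  B4 = {c, d, g}  B5 = {c, f, g}
Tree: B1–B2, B2–B3, B3–B4, B4–B5

Each bag holds 3 vertices, so the decomposition has width 2, which upper-bounds the treewidth. The edges g–e–c–b–g form a cycle, so G is not a tree and its treewidth is at least 2. Therefore the treewidth is 2.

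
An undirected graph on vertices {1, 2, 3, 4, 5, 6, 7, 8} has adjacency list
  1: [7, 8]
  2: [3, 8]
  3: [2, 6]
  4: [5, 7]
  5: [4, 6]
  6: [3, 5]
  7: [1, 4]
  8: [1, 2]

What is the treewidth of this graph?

A width-2 tree decomposition is:
Bags: B1 = {3, 5, 6}  B2 = {3, 4, 5}  B3 = {3, 4, 7}  B4 = {1, 3, 7}  B5 = {1, 3, 8}  B6 = {2, 3, 8}
Tree: B1–B2, B2–B3, B3–B4, B4–B5, B5–B6
The largest bag has 3 vertices, giving width 2; this decomposition certifies tw(G) ≤ 2. Since 3–6–5–4–7–1–8–2–3 is a cycle in G, G is not acyclic. Forests are exactly the graphs of treewidth ≤ 1, so tw(G) ≥ 2. Combining the bounds, tw(G) = 2.

2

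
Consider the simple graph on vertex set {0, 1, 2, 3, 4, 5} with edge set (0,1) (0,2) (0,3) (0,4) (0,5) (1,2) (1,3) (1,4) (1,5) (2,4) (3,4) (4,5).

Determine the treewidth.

3

A width-3 tree decomposition is:
Bags: B1 = {0, 1, 3, 4}  B2 = {0, 1, 4, 5}  B3 = {0, 1, 2, 4}
Tree: B1–B2, B1–B3
Every bag has size at most 4, so the width is 4 − 1 = 3 and tw(G) ≤ 3. On the other hand G contains the 4-clique {0, 1, 2, 4}. A clique must lie in a single bag of any decomposition, so no decomposition can have width below 3. The upper and lower bounds meet at 3, so that is the treewidth.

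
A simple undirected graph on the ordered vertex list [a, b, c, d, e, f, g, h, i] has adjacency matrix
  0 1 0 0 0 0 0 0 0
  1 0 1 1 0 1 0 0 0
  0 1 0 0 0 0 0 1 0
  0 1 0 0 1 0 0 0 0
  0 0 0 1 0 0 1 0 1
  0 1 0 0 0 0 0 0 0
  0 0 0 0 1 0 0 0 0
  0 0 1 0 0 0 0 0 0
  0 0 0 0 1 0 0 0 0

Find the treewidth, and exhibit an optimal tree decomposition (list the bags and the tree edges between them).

Treewidth 1.
One such decomposition:
Bags: B1 = {b, d}  B2 = {d, e}  B3 = {b, c}  B4 = {b, f}  B5 = {c, h}  B6 = {a, b}  B7 = {e, g}  B8 = {e, i}
Tree: B1–B2, B1–B3, B1–B4, B3–B5, B3–B6, B2–B7, B2–B8

Every bag has size at most 2, so the width is 2 − 1 = 1 and tw(G) ≤ 1. G has an edge, so its treewidth is at least 1. Hence tw(G) = 1 exactly.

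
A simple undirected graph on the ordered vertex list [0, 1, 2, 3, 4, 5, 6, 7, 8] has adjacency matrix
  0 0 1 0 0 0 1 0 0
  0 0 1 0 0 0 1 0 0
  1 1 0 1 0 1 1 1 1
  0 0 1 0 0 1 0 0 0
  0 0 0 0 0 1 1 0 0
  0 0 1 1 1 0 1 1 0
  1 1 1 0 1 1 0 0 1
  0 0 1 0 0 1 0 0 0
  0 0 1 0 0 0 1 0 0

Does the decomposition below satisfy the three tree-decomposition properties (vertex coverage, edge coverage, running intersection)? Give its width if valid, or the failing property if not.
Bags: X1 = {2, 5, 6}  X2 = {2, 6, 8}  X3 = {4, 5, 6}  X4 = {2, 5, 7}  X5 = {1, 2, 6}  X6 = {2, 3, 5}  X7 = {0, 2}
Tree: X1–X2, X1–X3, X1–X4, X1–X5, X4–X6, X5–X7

No — edge (6,0) lies in no bag.

A tree decomposition must satisfy three properties: every vertex lies in some bag; for every edge, both endpoints lie together in some bag; and for every vertex, the bags containing it form a connected subtree. Here edge (6,0) lies in no bag, so the decomposition is invalid.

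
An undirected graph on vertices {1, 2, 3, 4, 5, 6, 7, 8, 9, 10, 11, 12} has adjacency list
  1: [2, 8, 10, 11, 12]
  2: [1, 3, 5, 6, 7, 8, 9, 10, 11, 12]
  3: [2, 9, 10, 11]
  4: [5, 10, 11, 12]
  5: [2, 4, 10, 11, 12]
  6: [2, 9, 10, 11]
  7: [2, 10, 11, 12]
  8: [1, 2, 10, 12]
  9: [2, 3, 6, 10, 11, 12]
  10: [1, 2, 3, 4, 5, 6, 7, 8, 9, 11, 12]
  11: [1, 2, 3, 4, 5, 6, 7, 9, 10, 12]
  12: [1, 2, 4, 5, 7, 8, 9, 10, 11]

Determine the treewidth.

4

A width-4 tree decomposition is:
Bags: B1 = {2, 9, 10, 11, 12}  B2 = {2, 5, 10, 11, 12}  B3 = {4, 5, 10, 11, 12}  B4 = {1, 2, 10, 11, 12}  B5 = {1, 2, 8, 10, 12}  B6 = {2, 7, 10, 11, 12}  B7 = {2, 3, 9, 10, 11}  B8 = {2, 6, 9, 10, 11}
Tree: B1–B2, B2–B3, B1–B4, B4–B5, B2–B6, B1–B7, B7–B8
Every bag has size at most 5, so the width is 5 − 1 = 4 and tw(G) ≤ 4. On the other hand G contains the 5-clique {1, 2, 8, 10, 12}. A clique must lie in a single bag of any decomposition, so no decomposition can have width below 4. Hence tw(G) = 4 exactly.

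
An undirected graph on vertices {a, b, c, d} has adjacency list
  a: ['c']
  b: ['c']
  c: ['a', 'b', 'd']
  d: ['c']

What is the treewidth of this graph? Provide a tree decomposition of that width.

Treewidth 1.
Bags: B1 = {b, c}  B2 = {a, c}  B3 = {c, d}
Tree: B1–B2, B2–B3

Each bag holds 2 vertices, so the decomposition has width 1, which upper-bounds the treewidth. Any graph with an edge has treewidth ≥ 1, and G has the edge c–b. Hence tw(G) = 1 exactly.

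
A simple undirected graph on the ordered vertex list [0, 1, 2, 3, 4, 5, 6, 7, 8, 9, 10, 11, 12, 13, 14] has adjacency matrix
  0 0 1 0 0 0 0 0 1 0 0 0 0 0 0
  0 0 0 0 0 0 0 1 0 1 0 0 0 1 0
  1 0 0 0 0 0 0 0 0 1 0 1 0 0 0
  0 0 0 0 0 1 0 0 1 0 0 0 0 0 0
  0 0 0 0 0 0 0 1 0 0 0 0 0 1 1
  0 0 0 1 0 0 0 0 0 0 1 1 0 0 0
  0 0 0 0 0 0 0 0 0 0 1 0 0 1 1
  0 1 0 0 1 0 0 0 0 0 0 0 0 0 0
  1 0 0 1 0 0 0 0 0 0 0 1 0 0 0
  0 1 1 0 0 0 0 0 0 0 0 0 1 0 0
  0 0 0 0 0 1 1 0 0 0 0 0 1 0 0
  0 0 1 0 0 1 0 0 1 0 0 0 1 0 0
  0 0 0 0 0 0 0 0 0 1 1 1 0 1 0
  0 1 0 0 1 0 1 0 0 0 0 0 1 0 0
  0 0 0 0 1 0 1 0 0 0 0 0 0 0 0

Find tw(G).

3

A width-3 tree decomposition is:
Bags: B1 = {4, 6, 7, 14}  B2 = {4, 6, 7, 13}  B3 = {1, 6, 7, 13}  B4 = {1, 6, 10, 13}  B5 = {1, 10, 12, 13}  B6 = {1, 9, 10, 12}  B7 = {5, 9, 10, 12}  B8 = {5, 9, 11, 12}  B9 = {2, 5, 9, 11}  B10 = {2, 3, 5, 11}  B11 = {2, 3, 8, 11}  B12 = {0, 2, 3, 8}
Tree: B1–B2, B2–B3, B3–B4, B4–B5, B5–B6, B6–B7, B7–B8, B8–B9, B9–B10, B10–B11, B11–B12
Each bag holds 4 vertices, so the decomposition has width 3, which upper-bounds the treewidth. For the lower bound: the 4 vertex sets {4,7,14}, {6}, {13}, {1,9,10,12} are disjoint, each induces a connected subgraph, and every pair is joined by at least one edge of G. Contracting each set to a single vertex therefore yields K_{4} as a minor, and since treewidth is minor-monotone, tw(G) ≥ tw(K_{4}) = 3. Therefore the treewidth is 3.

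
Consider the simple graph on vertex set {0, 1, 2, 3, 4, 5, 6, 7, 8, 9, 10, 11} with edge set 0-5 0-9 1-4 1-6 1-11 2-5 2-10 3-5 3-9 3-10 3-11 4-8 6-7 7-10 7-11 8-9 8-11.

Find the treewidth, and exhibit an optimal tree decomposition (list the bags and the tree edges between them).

Treewidth 3.
One optimal decomposition is:
Bags: B1 = {1, 4, 6, 7}  B2 = {1, 4, 7, 11}  B3 = {4, 7, 8, 11}  B4 = {7, 8, 10, 11}  B5 = {3, 8, 10, 11}  B6 = {3, 8, 9, 10}  B7 = {2, 3, 9, 10}  B8 = {2, 3, 5, 9}  B9 = {0, 2, 5, 9}
Tree: B1–B2, B2–B3, B3–B4, B4–B5, B5–B6, B6–B7, B7–B8, B8–B9

The largest bag has 4 vertices, giving width 3; this decomposition certifies tw(G) ≤ 3. For the lower bound: the 4 vertex sets {1,4,6}, {7}, {11}, {3,8,9,10} are disjoint, each induces a connected subgraph, and every pair is joined by at least one edge of G. Contracting each set to a single vertex therefore yields K_{4} as a minor, and since treewidth is minor-monotone, tw(G) ≥ tw(K_{4}) = 3. Therefore the treewidth is 3.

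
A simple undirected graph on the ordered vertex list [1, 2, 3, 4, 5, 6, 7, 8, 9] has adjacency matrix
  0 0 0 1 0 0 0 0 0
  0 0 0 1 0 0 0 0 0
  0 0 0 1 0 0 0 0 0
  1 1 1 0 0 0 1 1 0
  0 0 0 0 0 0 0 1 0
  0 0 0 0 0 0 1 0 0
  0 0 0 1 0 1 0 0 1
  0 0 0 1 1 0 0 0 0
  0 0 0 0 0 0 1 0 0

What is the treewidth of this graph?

1

A width-1 tree decomposition is:
Bags: B1 = {4, 8}  B2 = {4, 7}  B3 = {7, 9}  B4 = {2, 4}  B5 = {1, 4}  B6 = {3, 4}  B7 = {5, 8}  B8 = {6, 7}
Tree: B1–B2, B2–B3, B2–B4, B4–B5, B5–B6, B1–B7, B2–B8
The largest bag has 2 vertices, giving width 1; this decomposition certifies tw(G) ≤ 1. Any graph with an edge has treewidth ≥ 1, and G has the edge 8–4. Combining the bounds, tw(G) = 1.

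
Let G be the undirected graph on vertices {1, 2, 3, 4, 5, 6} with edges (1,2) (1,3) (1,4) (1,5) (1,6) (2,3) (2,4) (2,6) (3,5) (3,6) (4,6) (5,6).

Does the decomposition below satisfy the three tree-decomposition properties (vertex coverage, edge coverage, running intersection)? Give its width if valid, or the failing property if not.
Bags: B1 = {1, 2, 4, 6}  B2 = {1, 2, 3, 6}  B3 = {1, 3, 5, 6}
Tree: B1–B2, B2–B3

Checking the three conditions: (i) the bags cover all of {1, 2, 3, 4, 5, 6}; (ii) for each edge, some bag contains both endpoints; (iii) the bags containing any fixed vertex form a subtree. All hold, so the decomposition is valid with width 4 − 1 = 3.

Yes; width 3.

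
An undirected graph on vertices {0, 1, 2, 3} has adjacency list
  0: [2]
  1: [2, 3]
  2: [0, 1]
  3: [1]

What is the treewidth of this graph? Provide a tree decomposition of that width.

Every bag has size at most 2, so the width is 2 − 1 = 1 and tw(G) ≤ 1. G has an edge, so its treewidth is at least 1. The upper and lower bounds meet at 1, so that is the treewidth.

Treewidth 1.
One such decomposition:
Bags: B1 = {1, 3}  B2 = {1, 2}  B3 = {0, 2}
Tree: B1–B2, B2–B3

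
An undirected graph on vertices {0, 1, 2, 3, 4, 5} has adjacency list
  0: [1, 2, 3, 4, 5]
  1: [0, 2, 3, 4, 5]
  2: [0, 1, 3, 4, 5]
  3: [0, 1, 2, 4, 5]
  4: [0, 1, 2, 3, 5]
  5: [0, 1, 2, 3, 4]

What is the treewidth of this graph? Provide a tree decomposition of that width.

Treewidth 5.
One optimal decomposition is:
Bags: B1 = {0, 1, 2, 3, 4, 5}
Tree: (single bag)

With just one bag of size 6, the width is 6 − 1 = 5, so tw(G) ≤ 5. For the lower bound, the 6 vertices {0, 1, 2, 3, 4, 5} are pairwise adjacent, and any tree decomposition puts a clique entirely inside one bag — forcing width ≥ 5. Hence tw(G) = 5 exactly.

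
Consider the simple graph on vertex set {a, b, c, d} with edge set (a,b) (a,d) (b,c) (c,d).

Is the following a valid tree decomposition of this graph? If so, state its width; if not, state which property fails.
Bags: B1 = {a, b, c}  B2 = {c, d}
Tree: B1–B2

No — edge (a,d) lies in no bag.

A tree decomposition must satisfy three properties: every vertex lies in some bag; for every edge, both endpoints lie together in some bag; and for every vertex, the bags containing it form a connected subtree. Here edge (a,d) lies in no bag, so the decomposition is invalid.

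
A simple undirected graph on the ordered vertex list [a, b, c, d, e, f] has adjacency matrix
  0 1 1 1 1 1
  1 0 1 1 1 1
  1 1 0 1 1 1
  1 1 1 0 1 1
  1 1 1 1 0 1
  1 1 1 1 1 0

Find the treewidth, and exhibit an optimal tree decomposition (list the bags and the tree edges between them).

With just one bag of size 6, the width is 6 − 1 = 5, so tw(G) ≤ 5. Conversely, {a, b, c, d, e, f} is a clique of size 6, and the vertices of any clique must share a bag in every tree decomposition; so some bag has ≥ 6 vertices and tw(G) ≥ 5. Therefore the treewidth is 5.

Treewidth 5.
Bags: B1 = {a, b, c, d, e, f}
Tree: (single bag)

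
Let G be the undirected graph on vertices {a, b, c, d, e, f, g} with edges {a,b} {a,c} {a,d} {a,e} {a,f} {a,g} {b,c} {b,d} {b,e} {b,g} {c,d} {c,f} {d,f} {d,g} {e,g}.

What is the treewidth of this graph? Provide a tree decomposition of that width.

Every bag has size at most 4, so the width is 4 − 1 = 3 and tw(G) ≤ 3. On the other hand G contains the 4-clique {a, b, d, g}. A clique must lie in a single bag of any decomposition, so no decomposition can have width below 3. Combining the bounds, tw(G) = 3.

Treewidth 3.
Bags: B1 = {a, b, c, d}  B2 = {a, c, d, f}  B3 = {a, b, d, g}  B4 = {a, b, e, g}
Tree: B1–B2, B1–B3, B3–B4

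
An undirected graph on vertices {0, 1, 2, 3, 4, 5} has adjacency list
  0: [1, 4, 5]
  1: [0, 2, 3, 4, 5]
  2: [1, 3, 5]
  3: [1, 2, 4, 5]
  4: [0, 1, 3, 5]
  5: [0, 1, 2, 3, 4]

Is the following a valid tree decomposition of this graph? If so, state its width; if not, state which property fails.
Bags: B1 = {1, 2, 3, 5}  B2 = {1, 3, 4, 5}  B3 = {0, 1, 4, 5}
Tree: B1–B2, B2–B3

Checking the three conditions: (i) the bags cover all of {0, 1, 2, 3, 4, 5}; (ii) for each edge, some bag contains both endpoints; (iii) the bags containing any fixed vertex form a subtree. All hold, so the decomposition is valid with width 4 − 1 = 3.

Yes; width 3.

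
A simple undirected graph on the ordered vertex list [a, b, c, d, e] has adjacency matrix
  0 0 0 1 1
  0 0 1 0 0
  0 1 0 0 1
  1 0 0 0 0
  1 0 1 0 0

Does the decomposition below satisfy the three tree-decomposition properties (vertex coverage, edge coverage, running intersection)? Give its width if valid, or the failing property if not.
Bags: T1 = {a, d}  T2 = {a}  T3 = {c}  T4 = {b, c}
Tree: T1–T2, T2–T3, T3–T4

No — vertex e appears in no bag.

A tree decomposition must satisfy three properties: every vertex lies in some bag; for every edge, both endpoints lie together in some bag; and for every vertex, the bags containing it form a connected subtree. Here vertex e appears in no bag, so the decomposition is invalid.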